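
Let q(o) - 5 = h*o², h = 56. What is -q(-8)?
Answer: -3589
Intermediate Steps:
q(o) = 5 + 56*o²
-q(-8) = -(5 + 56*(-8)²) = -(5 + 56*64) = -(5 + 3584) = -1*3589 = -3589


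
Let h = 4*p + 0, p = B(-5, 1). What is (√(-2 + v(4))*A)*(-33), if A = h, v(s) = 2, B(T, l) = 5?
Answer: 0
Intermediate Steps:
p = 5
h = 20 (h = 4*5 + 0 = 20 + 0 = 20)
A = 20
(√(-2 + v(4))*A)*(-33) = (√(-2 + 2)*20)*(-33) = (√0*20)*(-33) = (0*20)*(-33) = 0*(-33) = 0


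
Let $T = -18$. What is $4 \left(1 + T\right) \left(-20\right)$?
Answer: $1360$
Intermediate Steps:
$4 \left(1 + T\right) \left(-20\right) = 4 \left(1 - 18\right) \left(-20\right) = 4 \left(-17\right) \left(-20\right) = \left(-68\right) \left(-20\right) = 1360$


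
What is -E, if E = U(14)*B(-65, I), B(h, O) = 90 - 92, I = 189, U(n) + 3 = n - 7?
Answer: 8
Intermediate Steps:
U(n) = -10 + n (U(n) = -3 + (n - 7) = -3 + (-7 + n) = -10 + n)
B(h, O) = -2
E = -8 (E = (-10 + 14)*(-2) = 4*(-2) = -8)
-E = -1*(-8) = 8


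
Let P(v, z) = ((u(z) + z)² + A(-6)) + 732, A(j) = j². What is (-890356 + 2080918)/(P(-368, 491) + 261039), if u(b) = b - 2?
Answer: 1190562/1222207 ≈ 0.97411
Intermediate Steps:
u(b) = -2 + b
P(v, z) = 768 + (-2 + 2*z)² (P(v, z) = (((-2 + z) + z)² + (-6)²) + 732 = ((-2 + 2*z)² + 36) + 732 = (36 + (-2 + 2*z)²) + 732 = 768 + (-2 + 2*z)²)
(-890356 + 2080918)/(P(-368, 491) + 261039) = (-890356 + 2080918)/((768 + 4*(-1 + 491)²) + 261039) = 1190562/((768 + 4*490²) + 261039) = 1190562/((768 + 4*240100) + 261039) = 1190562/((768 + 960400) + 261039) = 1190562/(961168 + 261039) = 1190562/1222207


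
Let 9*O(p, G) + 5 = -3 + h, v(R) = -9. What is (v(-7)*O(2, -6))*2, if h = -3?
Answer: 22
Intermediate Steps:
O(p, G) = -11/9 (O(p, G) = -5/9 + (-3 - 3)/9 = -5/9 + (1/9)*(-6) = -5/9 - 2/3 = -11/9)
(v(-7)*O(2, -6))*2 = -9*(-11/9)*2 = 11*2 = 22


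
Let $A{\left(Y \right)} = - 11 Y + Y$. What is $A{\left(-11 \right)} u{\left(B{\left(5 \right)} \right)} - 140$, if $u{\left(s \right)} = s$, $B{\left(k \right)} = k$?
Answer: $410$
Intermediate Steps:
$A{\left(Y \right)} = - 10 Y$
$A{\left(-11 \right)} u{\left(B{\left(5 \right)} \right)} - 140 = \left(-10\right) \left(-11\right) 5 - 140 = 110 \cdot 5 - 140 = 550 - 140 = 410$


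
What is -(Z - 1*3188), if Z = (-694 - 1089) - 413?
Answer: 5384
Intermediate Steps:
Z = -2196 (Z = -1783 - 413 = -2196)
-(Z - 1*3188) = -(-2196 - 1*3188) = -(-2196 - 3188) = -1*(-5384) = 5384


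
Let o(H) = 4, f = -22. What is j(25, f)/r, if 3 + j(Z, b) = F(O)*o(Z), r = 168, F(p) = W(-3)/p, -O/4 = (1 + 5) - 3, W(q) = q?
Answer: -1/84 ≈ -0.011905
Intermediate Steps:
O = -12 (O = -4*((1 + 5) - 3) = -4*(6 - 3) = -4*3 = -12)
F(p) = -3/p
j(Z, b) = -2 (j(Z, b) = -3 - 3/(-12)*4 = -3 - 3*(-1/12)*4 = -3 + (¼)*4 = -3 + 1 = -2)
j(25, f)/r = -2/168 = -2*1/168 = -1/84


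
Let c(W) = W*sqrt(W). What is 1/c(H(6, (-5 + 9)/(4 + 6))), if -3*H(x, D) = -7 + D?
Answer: 5*sqrt(55)/121 ≈ 0.30645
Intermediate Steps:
H(x, D) = 7/3 - D/3 (H(x, D) = -(-7 + D)/3 = 7/3 - D/3)
c(W) = W**(3/2)
1/c(H(6, (-5 + 9)/(4 + 6))) = 1/((7/3 - (-5 + 9)/(3*(4 + 6)))**(3/2)) = 1/((7/3 - 4/(3*10))**(3/2)) = 1/((7/3 - 1/3*2/5)**(3/2)) = 1/((7/3 - 2/15)**(3/2)) = 1/((11/5)**(3/2)) = 1/(11*sqrt(55)/25) = 5*sqrt(55)/121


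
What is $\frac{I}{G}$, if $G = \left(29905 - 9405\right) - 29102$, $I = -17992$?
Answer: $\frac{8996}{4301} \approx 2.0916$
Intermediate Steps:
$G = -8602$ ($G = 20500 - 29102 = -8602$)
$\frac{I}{G} = - \frac{17992}{-8602} = \left(-17992\right) \left(- \frac{1}{8602}\right) = \frac{8996}{4301}$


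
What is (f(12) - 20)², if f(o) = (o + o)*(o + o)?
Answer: 309136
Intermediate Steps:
f(o) = 4*o² (f(o) = (2*o)*(2*o) = 4*o²)
(f(12) - 20)² = (4*12² - 20)² = (4*144 - 20)² = (576 - 20)² = 556² = 309136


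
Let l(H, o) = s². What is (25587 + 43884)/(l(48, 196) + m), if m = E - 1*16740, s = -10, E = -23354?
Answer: -69471/39994 ≈ -1.7370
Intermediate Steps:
l(H, o) = 100 (l(H, o) = (-10)² = 100)
m = -40094 (m = -23354 - 1*16740 = -23354 - 16740 = -40094)
(25587 + 43884)/(l(48, 196) + m) = (25587 + 43884)/(100 - 40094) = 69471/(-39994) = 69471*(-1/39994) = -69471/39994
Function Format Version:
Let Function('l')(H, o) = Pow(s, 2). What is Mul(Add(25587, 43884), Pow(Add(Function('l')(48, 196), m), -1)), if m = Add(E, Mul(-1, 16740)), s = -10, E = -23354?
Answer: Rational(-69471, 39994) ≈ -1.7370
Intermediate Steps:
Function('l')(H, o) = 100 (Function('l')(H, o) = Pow(-10, 2) = 100)
m = -40094 (m = Add(-23354, Mul(-1, 16740)) = Add(-23354, -16740) = -40094)
Mul(Add(25587, 43884), Pow(Add(Function('l')(48, 196), m), -1)) = Mul(Add(25587, 43884), Pow(Add(100, -40094), -1)) = Mul(69471, Pow(-39994, -1)) = Mul(69471, Rational(-1, 39994)) = Rational(-69471, 39994)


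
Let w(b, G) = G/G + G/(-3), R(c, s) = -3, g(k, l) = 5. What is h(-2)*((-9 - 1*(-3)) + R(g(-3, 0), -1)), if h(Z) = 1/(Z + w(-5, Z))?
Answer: 27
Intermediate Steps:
w(b, G) = 1 - G/3 (w(b, G) = 1 + G*(-1/3) = 1 - G/3)
h(Z) = 1/(1 + 2*Z/3) (h(Z) = 1/(Z + (1 - Z/3)) = 1/(1 + 2*Z/3))
h(-2)*((-9 - 1*(-3)) + R(g(-3, 0), -1)) = (3/(3 + 2*(-2)))*((-9 - 1*(-3)) - 3) = (3/(3 - 4))*((-9 + 3) - 3) = (3/(-1))*(-6 - 3) = (3*(-1))*(-9) = -3*(-9) = 27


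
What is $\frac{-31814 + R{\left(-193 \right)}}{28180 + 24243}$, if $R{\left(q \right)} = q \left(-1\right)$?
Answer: $- \frac{31621}{52423} \approx -0.60319$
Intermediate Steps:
$R{\left(q \right)} = - q$
$\frac{-31814 + R{\left(-193 \right)}}{28180 + 24243} = \frac{-31814 - -193}{28180 + 24243} = \frac{-31814 + 193}{52423} = \left(-31621\right) \frac{1}{52423} = - \frac{31621}{52423}$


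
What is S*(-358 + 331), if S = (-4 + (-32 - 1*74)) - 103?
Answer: 5751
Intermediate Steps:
S = -213 (S = (-4 + (-32 - 74)) - 103 = (-4 - 106) - 103 = -110 - 103 = -213)
S*(-358 + 331) = -213*(-358 + 331) = -213*(-27) = 5751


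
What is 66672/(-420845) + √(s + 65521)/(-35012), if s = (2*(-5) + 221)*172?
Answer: -66672/420845 - √101813/35012 ≈ -0.16754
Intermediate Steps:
s = 36292 (s = (-10 + 221)*172 = 211*172 = 36292)
66672/(-420845) + √(s + 65521)/(-35012) = 66672/(-420845) + √(36292 + 65521)/(-35012) = 66672*(-1/420845) + √101813*(-1/35012) = -66672/420845 - √101813/35012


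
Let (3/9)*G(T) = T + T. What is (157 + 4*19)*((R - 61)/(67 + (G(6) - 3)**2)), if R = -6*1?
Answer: -15611/1156 ≈ -13.504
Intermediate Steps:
G(T) = 6*T (G(T) = 3*(T + T) = 3*(2*T) = 6*T)
R = -6
(157 + 4*19)*((R - 61)/(67 + (G(6) - 3)**2)) = (157 + 4*19)*((-6 - 61)/(67 + (6*6 - 3)**2)) = (157 + 76)*(-67/(67 + (36 - 3)**2)) = 233*(-67/(67 + 33**2)) = 233*(-67/(67 + 1089)) = 233*(-67/1156) = -15611/1156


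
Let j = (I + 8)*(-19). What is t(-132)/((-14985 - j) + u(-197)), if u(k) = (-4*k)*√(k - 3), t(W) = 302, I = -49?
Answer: -595091/46586562 - 148735*I*√2/23293281 ≈ -0.012774 - 0.0090302*I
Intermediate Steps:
j = 779 (j = (-49 + 8)*(-19) = -41*(-19) = 779)
u(k) = -4*k*√(-3 + k) (u(k) = (-4*k)*√(-3 + k) = -4*k*√(-3 + k))
t(-132)/((-14985 - j) + u(-197)) = 302/((-14985 - 1*779) - 4*(-197)*√(-3 - 197)) = 302/((-14985 - 779) - 4*(-197)*√(-200)) = 302/(-15764 - 4*(-197)*10*I*√2) = 302/(-15764 + 7880*I*√2)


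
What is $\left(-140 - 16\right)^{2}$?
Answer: $24336$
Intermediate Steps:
$\left(-140 - 16\right)^{2} = \left(-156\right)^{2} = 24336$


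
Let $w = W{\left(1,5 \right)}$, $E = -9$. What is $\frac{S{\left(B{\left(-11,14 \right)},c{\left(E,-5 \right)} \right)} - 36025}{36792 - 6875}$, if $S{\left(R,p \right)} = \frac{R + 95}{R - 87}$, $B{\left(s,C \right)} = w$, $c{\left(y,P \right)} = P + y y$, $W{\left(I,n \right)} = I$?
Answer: $- \frac{1549123}{1286431} \approx -1.2042$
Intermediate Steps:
$c{\left(y,P \right)} = P + y^{2}$
$w = 1$
$B{\left(s,C \right)} = 1$
$S{\left(R,p \right)} = \frac{95 + R}{-87 + R}$
$\frac{S{\left(B{\left(-11,14 \right)},c{\left(E,-5 \right)} \right)} - 36025}{36792 - 6875} = \frac{\frac{95 + 1}{-87 + 1} - 36025}{36792 - 6875} = \frac{\frac{1}{-86} \cdot 96 - 36025}{29917} = \left(\left(- \frac{1}{86}\right) 96 - 36025\right) \frac{1}{29917} = \left(- \frac{48}{43} - 36025\right) \frac{1}{29917} = \left(- \frac{1549123}{43}\right) \frac{1}{29917} = - \frac{1549123}{1286431}$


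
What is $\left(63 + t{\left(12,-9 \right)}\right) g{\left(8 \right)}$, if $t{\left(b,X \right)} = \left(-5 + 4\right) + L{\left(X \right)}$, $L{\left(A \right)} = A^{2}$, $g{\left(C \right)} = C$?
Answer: $1144$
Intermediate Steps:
$t{\left(b,X \right)} = -1 + X^{2}$ ($t{\left(b,X \right)} = \left(-5 + 4\right) + X^{2} = -1 + X^{2}$)
$\left(63 + t{\left(12,-9 \right)}\right) g{\left(8 \right)} = \left(63 - \left(1 - \left(-9\right)^{2}\right)\right) 8 = \left(63 + \left(-1 + 81\right)\right) 8 = \left(63 + 80\right) 8 = 143 \cdot 8 = 1144$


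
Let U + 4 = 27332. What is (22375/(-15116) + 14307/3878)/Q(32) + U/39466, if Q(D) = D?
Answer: 2013337395975/2643989624192 ≈ 0.76148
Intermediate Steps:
U = 27328 (U = -4 + 27332 = 27328)
(22375/(-15116) + 14307/3878)/Q(32) + U/39466 = (22375/(-15116) + 14307/3878)/32 + 27328/39466 = (22375*(-1/15116) + 14307*(1/3878))*(1/32) + 27328*(1/39466) = (-22375/15116 + 14307/3878)*(1/32) + 1952/2819 = (64747181/29309924)*(1/32) + 1952/2819 = 64747181/937917568 + 1952/2819 = 2013337395975/2643989624192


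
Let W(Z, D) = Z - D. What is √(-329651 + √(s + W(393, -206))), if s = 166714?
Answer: √(-329651 + √167313) ≈ 573.8*I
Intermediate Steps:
√(-329651 + √(s + W(393, -206))) = √(-329651 + √(166714 + (393 - 1*(-206)))) = √(-329651 + √(166714 + (393 + 206))) = √(-329651 + √(166714 + 599)) = √(-329651 + √167313)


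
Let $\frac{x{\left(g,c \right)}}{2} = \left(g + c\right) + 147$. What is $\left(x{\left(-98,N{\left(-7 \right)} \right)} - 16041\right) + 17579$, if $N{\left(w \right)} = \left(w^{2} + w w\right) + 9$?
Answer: $1850$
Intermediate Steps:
$N{\left(w \right)} = 9 + 2 w^{2}$ ($N{\left(w \right)} = \left(w^{2} + w^{2}\right) + 9 = 2 w^{2} + 9 = 9 + 2 w^{2}$)
$x{\left(g,c \right)} = 294 + 2 c + 2 g$ ($x{\left(g,c \right)} = 2 \left(\left(g + c\right) + 147\right) = 2 \left(\left(c + g\right) + 147\right) = 2 \left(147 + c + g\right) = 294 + 2 c + 2 g$)
$\left(x{\left(-98,N{\left(-7 \right)} \right)} - 16041\right) + 17579 = \left(\left(294 + 2 \left(9 + 2 \left(-7\right)^{2}\right) + 2 \left(-98\right)\right) - 16041\right) + 17579 = \left(\left(294 + 2 \left(9 + 2 \cdot 49\right) - 196\right) - 16041\right) + 17579 = \left(\left(294 + 2 \left(9 + 98\right) - 196\right) - 16041\right) + 17579 = \left(\left(294 + 2 \cdot 107 - 196\right) - 16041\right) + 17579 = \left(\left(294 + 214 - 196\right) - 16041\right) + 17579 = \left(312 - 16041\right) + 17579 = -15729 + 17579 = 1850$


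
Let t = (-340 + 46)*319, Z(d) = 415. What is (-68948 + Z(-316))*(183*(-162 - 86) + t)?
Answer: 9537737610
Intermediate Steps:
t = -93786 (t = -294*319 = -93786)
(-68948 + Z(-316))*(183*(-162 - 86) + t) = (-68948 + 415)*(183*(-162 - 86) - 93786) = -68533*(183*(-248) - 93786) = -68533*(-45384 - 93786) = -68533*(-139170) = 9537737610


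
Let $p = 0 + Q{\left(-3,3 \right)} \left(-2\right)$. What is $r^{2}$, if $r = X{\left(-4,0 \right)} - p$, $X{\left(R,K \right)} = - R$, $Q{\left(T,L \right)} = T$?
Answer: $4$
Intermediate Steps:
$p = 6$ ($p = 0 - -6 = 0 + 6 = 6$)
$r = -2$ ($r = \left(-1\right) \left(-4\right) - 6 = 4 - 6 = -2$)
$r^{2} = \left(-2\right)^{2} = 4$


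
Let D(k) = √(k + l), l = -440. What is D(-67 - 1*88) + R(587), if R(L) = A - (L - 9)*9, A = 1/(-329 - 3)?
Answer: -1727065/332 + I*√595 ≈ -5202.0 + 24.393*I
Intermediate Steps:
A = -1/332 (A = 1/(-332) = -1/332 ≈ -0.0030120)
D(k) = √(-440 + k) (D(k) = √(k - 440) = √(-440 + k))
R(L) = 26891/332 - 9*L (R(L) = -1/332 - (L - 9)*9 = -1/332 - (-9 + L)*9 = -1/332 - (-81 + 9*L) = -1/332 + (81 - 9*L) = 26891/332 - 9*L)
D(-67 - 1*88) + R(587) = √(-440 + (-67 - 1*88)) + (26891/332 - 9*587) = √(-440 + (-67 - 88)) + (26891/332 - 5283) = √(-440 - 155) - 1727065/332 = √(-595) - 1727065/332 = I*√595 - 1727065/332 = -1727065/332 + I*√595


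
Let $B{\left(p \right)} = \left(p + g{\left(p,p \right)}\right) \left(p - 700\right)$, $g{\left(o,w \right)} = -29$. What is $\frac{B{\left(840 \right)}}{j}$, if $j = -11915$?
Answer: $- \frac{22708}{2383} \approx -9.5292$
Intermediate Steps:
$B{\left(p \right)} = \left(-700 + p\right) \left(-29 + p\right)$ ($B{\left(p \right)} = \left(p - 29\right) \left(p - 700\right) = \left(-29 + p\right) \left(-700 + p\right) = \left(-700 + p\right) \left(-29 + p\right)$)
$\frac{B{\left(840 \right)}}{j} = \frac{20300 + 840^{2} - 612360}{-11915} = \left(20300 + 705600 - 612360\right) \left(- \frac{1}{11915}\right) = 113540 \left(- \frac{1}{11915}\right) = - \frac{22708}{2383}$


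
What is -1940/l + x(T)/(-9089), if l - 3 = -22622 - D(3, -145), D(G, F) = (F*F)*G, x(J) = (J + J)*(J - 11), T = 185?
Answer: -2749673530/389436383 ≈ -7.0606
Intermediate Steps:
x(J) = 2*J*(-11 + J) (x(J) = (2*J)*(-11 + J) = 2*J*(-11 + J))
D(G, F) = G*F**2 (D(G, F) = F**2*G = G*F**2)
l = -85694 (l = 3 + (-22622 - 3*(-145)**2) = 3 + (-22622 - 3*21025) = 3 + (-22622 - 1*63075) = 3 + (-22622 - 63075) = 3 - 85697 = -85694)
-1940/l + x(T)/(-9089) = -1940/(-85694) + (2*185*(-11 + 185))/(-9089) = -1940*(-1/85694) + (2*185*174)*(-1/9089) = 970/42847 + 64380*(-1/9089) = 970/42847 - 64380/9089 = -2749673530/389436383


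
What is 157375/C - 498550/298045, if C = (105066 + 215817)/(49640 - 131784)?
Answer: -770622097151930/19127514747 ≈ -40289.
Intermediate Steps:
C = -320883/82144 (C = 320883/(-82144) = 320883*(-1/82144) = -320883/82144 ≈ -3.9063)
157375/C - 498550/298045 = 157375/(-320883/82144) - 498550/298045 = 157375*(-82144/320883) - 498550*1/298045 = -12927412000/320883 - 99710/59609 = -770622097151930/19127514747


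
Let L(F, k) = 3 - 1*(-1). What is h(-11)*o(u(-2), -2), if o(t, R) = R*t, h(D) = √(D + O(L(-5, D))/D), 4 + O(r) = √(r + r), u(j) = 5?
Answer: -10*I*√(1287 + 22*√2)/11 ≈ -33.005*I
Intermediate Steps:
L(F, k) = 4 (L(F, k) = 3 + 1 = 4)
O(r) = -4 + √2*√r (O(r) = -4 + √(r + r) = -4 + √(2*r) = -4 + √2*√r)
h(D) = √(D + (-4 + 2*√2)/D) (h(D) = √(D + (-4 + √2*√4)/D) = √(D + (-4 + √2*2)/D) = √(D + (-4 + 2*√2)/D))
h(-11)*o(u(-2), -2) = √((-4 + (-11)² + 2*√2)/(-11))*(-2*5) = √(-(-4 + 121 + 2*√2)/11)*(-10) = √(-(117 + 2*√2)/11)*(-10) = √(-117/11 - 2*√2/11)*(-10) = -10*√(-117/11 - 2*√2/11)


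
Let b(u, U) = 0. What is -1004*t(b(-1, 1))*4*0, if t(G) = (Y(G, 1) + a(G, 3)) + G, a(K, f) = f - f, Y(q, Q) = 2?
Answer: 0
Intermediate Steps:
a(K, f) = 0
t(G) = 2 + G (t(G) = (2 + 0) + G = 2 + G)
-1004*t(b(-1, 1))*4*0 = -1004*(2 + 0)*4*0 = -1004*2*4*0 = -8032*0 = -1004*0 = 0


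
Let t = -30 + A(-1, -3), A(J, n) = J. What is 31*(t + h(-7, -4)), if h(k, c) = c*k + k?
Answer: -310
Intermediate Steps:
h(k, c) = k + c*k
t = -31 (t = -30 - 1 = -31)
31*(t + h(-7, -4)) = 31*(-31 - 7*(1 - 4)) = 31*(-31 - 7*(-3)) = 31*(-31 + 21) = 31*(-10) = -310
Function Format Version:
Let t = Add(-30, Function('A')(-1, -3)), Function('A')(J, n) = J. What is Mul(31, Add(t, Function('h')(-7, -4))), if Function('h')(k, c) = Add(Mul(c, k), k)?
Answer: -310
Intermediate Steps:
Function('h')(k, c) = Add(k, Mul(c, k))
t = -31 (t = Add(-30, -1) = -31)
Mul(31, Add(t, Function('h')(-7, -4))) = Mul(31, Add(-31, Mul(-7, Add(1, -4)))) = Mul(31, Add(-31, Mul(-7, -3))) = Mul(31, Add(-31, 21)) = Mul(31, -10) = -310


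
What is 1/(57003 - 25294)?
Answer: 1/31709 ≈ 3.1537e-5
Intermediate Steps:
1/(57003 - 25294) = 1/31709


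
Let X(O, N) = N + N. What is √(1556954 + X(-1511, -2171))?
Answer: 2*√388153 ≈ 1246.0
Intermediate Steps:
X(O, N) = 2*N
√(1556954 + X(-1511, -2171)) = √(1556954 + 2*(-2171)) = √(1556954 - 4342) = √1552612 = 2*√388153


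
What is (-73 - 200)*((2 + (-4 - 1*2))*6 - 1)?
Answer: 6825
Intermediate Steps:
(-73 - 200)*((2 + (-4 - 1*2))*6 - 1) = -273*((2 + (-4 - 2))*6 - 1) = -273*((2 - 6)*6 - 1) = -273*(-4*6 - 1) = -273*(-24 - 1) = -273*(-25) = 6825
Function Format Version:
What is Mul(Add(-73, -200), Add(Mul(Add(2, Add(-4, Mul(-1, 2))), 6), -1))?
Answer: 6825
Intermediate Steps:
Mul(Add(-73, -200), Add(Mul(Add(2, Add(-4, Mul(-1, 2))), 6), -1)) = Mul(-273, Add(Mul(Add(2, Add(-4, -2)), 6), -1)) = Mul(-273, Add(Mul(Add(2, -6), 6), -1)) = Mul(-273, Add(Mul(-4, 6), -1)) = Mul(-273, Add(-24, -1)) = Mul(-273, -25) = 6825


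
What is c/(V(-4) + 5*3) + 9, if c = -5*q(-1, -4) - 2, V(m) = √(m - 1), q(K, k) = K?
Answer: 423/46 - 3*I*√5/230 ≈ 9.1956 - 0.029166*I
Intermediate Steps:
V(m) = √(-1 + m)
c = 3 (c = -5*(-1) - 2 = 5 - 2 = 3)
c/(V(-4) + 5*3) + 9 = 3/(√(-1 - 4) + 5*3) + 9 = 3/(√(-5) + 15) + 9 = 3/(I*√5 + 15) + 9 = 3/(15 + I*√5) + 9 = 9 + 3/(15 + I*√5)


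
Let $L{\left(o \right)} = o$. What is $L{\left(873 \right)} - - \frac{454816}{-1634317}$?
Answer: $\frac{1426303925}{1634317} \approx 872.72$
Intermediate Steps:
$L{\left(873 \right)} - - \frac{454816}{-1634317} = 873 - - \frac{454816}{-1634317} = 873 - \left(-454816\right) \left(- \frac{1}{1634317}\right) = 873 - \frac{454816}{1634317} = \frac{1426303925}{1634317}$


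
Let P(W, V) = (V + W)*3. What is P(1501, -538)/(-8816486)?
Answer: -2889/8816486 ≈ -0.00032768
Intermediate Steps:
P(W, V) = 3*V + 3*W
P(1501, -538)/(-8816486) = (3*(-538) + 3*1501)/(-8816486) = (-1614 + 4503)*(-1/8816486) = 2889*(-1/8816486) = -2889/8816486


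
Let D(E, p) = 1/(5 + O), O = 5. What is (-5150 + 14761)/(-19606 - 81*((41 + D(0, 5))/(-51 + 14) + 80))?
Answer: -3556070/9618529 ≈ -0.36971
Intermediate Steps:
D(E, p) = 1/10 (D(E, p) = 1/(5 + 5) = 1/10)
(-5150 + 14761)/(-19606 - 81*((41 + D(0, 5))/(-51 + 14) + 80)) = (-5150 + 14761)/(-19606 - 81*((41 + 1/10)/(-51 + 14) + 80)) = 9611/(-19606 - 81*((411/10)/(-37) + 80)) = 9611/(-19606 - 81*((411/10)*(-1/37) + 80)) = 9611/(-19606 - 81*(-411/370 + 80)) = 9611/(-19606 - 81*29189/370) = 9611/(-19606 - 2364309/370) = 9611/(-9618529/370) = 9611*(-370/9618529) = -3556070/9618529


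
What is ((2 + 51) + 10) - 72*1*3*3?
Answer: -585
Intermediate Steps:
((2 + 51) + 10) - 72*1*3*3 = (53 + 10) - 216*3 = 63 - 72*9 = 63 - 648 = -585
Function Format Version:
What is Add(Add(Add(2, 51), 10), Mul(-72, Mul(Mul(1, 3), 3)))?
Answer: -585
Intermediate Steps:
Add(Add(Add(2, 51), 10), Mul(-72, Mul(Mul(1, 3), 3))) = Add(Add(53, 10), Mul(-72, Mul(3, 3))) = Add(63, Mul(-72, 9)) = Add(63, -648) = -585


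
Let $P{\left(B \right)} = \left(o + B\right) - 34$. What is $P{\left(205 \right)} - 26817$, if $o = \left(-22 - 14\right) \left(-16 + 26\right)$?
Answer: $-27006$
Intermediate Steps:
$o = -360$ ($o = \left(-36\right) 10 = -360$)
$P{\left(B \right)} = -394 + B$ ($P{\left(B \right)} = \left(-360 + B\right) - 34 = -394 + B$)
$P{\left(205 \right)} - 26817 = \left(-394 + 205\right) - 26817 = -189 - 26817 = -27006$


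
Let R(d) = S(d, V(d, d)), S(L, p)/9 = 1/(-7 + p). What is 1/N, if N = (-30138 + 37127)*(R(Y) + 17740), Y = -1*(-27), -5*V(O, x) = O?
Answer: 62/7686746815 ≈ 8.0658e-9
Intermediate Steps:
V(O, x) = -O/5
S(L, p) = 9/(-7 + p)
Y = 27
R(d) = 9/(-7 - d/5)
N = 7686746815/62 (N = (-30138 + 37127)*(-45/(35 + 27) + 17740) = 6989*(-45/62 + 17740) = 6989*(1099835/62) = 7686746815/62 ≈ 1.2398e+8)
1/N = 1/(7686746815/62) = 62/7686746815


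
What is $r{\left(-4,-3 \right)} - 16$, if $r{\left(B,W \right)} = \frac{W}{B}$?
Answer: $- \frac{61}{4} \approx -15.25$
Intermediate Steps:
$r{\left(-4,-3 \right)} - 16 = - \frac{3}{-4} - 16 = \left(-3\right) \left(- \frac{1}{4}\right) - 16 = \frac{3}{4} - 16 = - \frac{61}{4}$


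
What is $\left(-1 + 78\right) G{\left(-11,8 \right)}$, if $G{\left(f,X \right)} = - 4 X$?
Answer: $-2464$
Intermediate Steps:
$\left(-1 + 78\right) G{\left(-11,8 \right)} = \left(-1 + 78\right) \left(\left(-4\right) 8\right) = 77 \left(-32\right) = -2464$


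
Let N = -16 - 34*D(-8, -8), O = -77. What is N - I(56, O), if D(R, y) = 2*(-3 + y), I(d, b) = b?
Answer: 809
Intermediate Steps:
D(R, y) = -6 + 2*y
N = 732 (N = -16 - 34*(-6 + 2*(-8)) = -16 - 34*(-6 - 16) = -16 - 34*(-22) = -16 + 748 = 732)
N - I(56, O) = 732 - 1*(-77) = 732 + 77 = 809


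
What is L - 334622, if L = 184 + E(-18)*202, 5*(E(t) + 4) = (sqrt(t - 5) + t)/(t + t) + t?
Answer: -335953 - 101*I*sqrt(23)/90 ≈ -3.3595e+5 - 5.382*I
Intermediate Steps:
E(t) = -4 + t/5 + (t + sqrt(-5 + t))/(10*t) (E(t) = -4 + ((sqrt(t - 5) + t)/(t + t) + t)/5 = -4 + ((sqrt(-5 + t) + t)/((2*t)) + t)/5 = -4 + ((t + sqrt(-5 + t))*(1/(2*t)) + t)/5 = -4 + ((t + sqrt(-5 + t))/(2*t) + t)/5 = -4 + (t + (t + sqrt(-5 + t))/(2*t))/5 = -4 + (t/5 + (t + sqrt(-5 + t))/(10*t)) = -4 + t/5 + (t + sqrt(-5 + t))/(10*t))
L = -1331 - 101*I*sqrt(23)/90 (L = 184 + ((1/10)*(sqrt(-5 - 18) - 18*(-39 + 2*(-18)))/(-18))*202 = 184 + ((1/10)*(-1/18)*(sqrt(-23) - 18*(-39 - 36)))*202 = 184 + ((1/10)*(-1/18)*(I*sqrt(23) - 18*(-75)))*202 = 184 + ((1/10)*(-1/18)*(I*sqrt(23) + 1350))*202 = 184 + ((1/10)*(-1/18)*(1350 + I*sqrt(23)))*202 = 184 + (-15/2 - I*sqrt(23)/180)*202 = 184 + (-1515 - 101*I*sqrt(23)/90) = -1331 - 101*I*sqrt(23)/90 ≈ -1331.0 - 5.382*I)
L - 334622 = (-1331 - 101*I*sqrt(23)/90) - 334622 = -335953 - 101*I*sqrt(23)/90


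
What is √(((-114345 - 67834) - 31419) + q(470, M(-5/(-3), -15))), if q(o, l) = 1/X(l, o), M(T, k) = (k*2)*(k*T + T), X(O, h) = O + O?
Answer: I*√4186520786/140 ≈ 462.17*I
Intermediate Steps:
X(O, h) = 2*O
M(T, k) = 2*k*(T + T*k) (M(T, k) = (2*k)*(T*k + T) = (2*k)*(T + T*k) = 2*k*(T + T*k))
q(o, l) = 1/(2*l)
√(((-114345 - 67834) - 31419) + q(470, M(-5/(-3), -15))) = √(((-114345 - 67834) - 31419) + 1/(2*((2*(-5/(-3))*(-15)*(1 - 15))))) = √((-182179 - 31419) + 1/(2*((2*(-5*(-⅓))*(-15)*(-14))))) = √(-213598 + 1/(2*((2*(5/3)*(-15)*(-14))))) = √(-213598 + (½)/700) = √(-213598 + (½)*(1/700)) = √(-213598 + 1/1400) = √(-299037199/1400) = I*√4186520786/140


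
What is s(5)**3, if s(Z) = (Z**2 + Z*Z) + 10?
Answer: 216000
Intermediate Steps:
s(Z) = 10 + 2*Z**2 (s(Z) = (Z**2 + Z**2) + 10 = 2*Z**2 + 10 = 10 + 2*Z**2)
s(5)**3 = (10 + 2*5**2)**3 = (10 + 2*25)**3 = (10 + 50)**3 = 60**3 = 216000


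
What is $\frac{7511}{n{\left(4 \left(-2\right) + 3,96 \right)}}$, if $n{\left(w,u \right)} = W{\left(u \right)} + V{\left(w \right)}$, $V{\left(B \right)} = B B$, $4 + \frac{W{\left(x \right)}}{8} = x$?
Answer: $\frac{7511}{761} \approx 9.8699$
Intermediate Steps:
$W{\left(x \right)} = -32 + 8 x$
$V{\left(B \right)} = B^{2}$
$n{\left(w,u \right)} = -32 + w^{2} + 8 u$ ($n{\left(w,u \right)} = \left(-32 + 8 u\right) + w^{2} = -32 + w^{2} + 8 u$)
$\frac{7511}{n{\left(4 \left(-2\right) + 3,96 \right)}} = \frac{7511}{-32 + \left(4 \left(-2\right) + 3\right)^{2} + 8 \cdot 96} = \frac{7511}{-32 + \left(-8 + 3\right)^{2} + 768} = \frac{7511}{-32 + \left(-5\right)^{2} + 768} = \frac{7511}{-32 + 25 + 768} = \frac{7511}{761}$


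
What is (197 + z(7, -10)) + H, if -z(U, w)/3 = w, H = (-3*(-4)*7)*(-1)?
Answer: 143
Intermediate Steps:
H = -84 (H = (12*7)*(-1) = 84*(-1) = -84)
z(U, w) = -3*w
(197 + z(7, -10)) + H = (197 - 3*(-10)) - 84 = (197 + 30) - 84 = 227 - 84 = 143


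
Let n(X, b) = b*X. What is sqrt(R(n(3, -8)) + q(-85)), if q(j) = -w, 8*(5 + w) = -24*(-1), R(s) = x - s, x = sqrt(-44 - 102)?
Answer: sqrt(26 + I*sqrt(146)) ≈ 5.2283 + 1.1555*I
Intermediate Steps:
n(X, b) = X*b
x = I*sqrt(146) (x = sqrt(-146) = I*sqrt(146) ≈ 12.083*I)
R(s) = -s + I*sqrt(146) (R(s) = I*sqrt(146) - s = -s + I*sqrt(146))
w = -2 (w = -5 + (-24*(-1))/8 = -5 + (1/8)*24 = -5 + 3 = -2)
q(j) = 2 (q(j) = -1*(-2) = 2)
sqrt(R(n(3, -8)) + q(-85)) = sqrt((-3*(-8) + I*sqrt(146)) + 2) = sqrt((-1*(-24) + I*sqrt(146)) + 2) = sqrt((24 + I*sqrt(146)) + 2) = sqrt(26 + I*sqrt(146))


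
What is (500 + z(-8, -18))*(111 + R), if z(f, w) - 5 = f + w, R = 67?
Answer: 85262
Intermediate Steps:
z(f, w) = 5 + f + w (z(f, w) = 5 + (f + w) = 5 + f + w)
(500 + z(-8, -18))*(111 + R) = (500 + (5 - 8 - 18))*(111 + 67) = (500 - 21)*178 = 479*178 = 85262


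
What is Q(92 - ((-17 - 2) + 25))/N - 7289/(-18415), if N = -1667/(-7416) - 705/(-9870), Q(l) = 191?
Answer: 182700343633/283167455 ≈ 645.20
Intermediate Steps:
N = 15377/51912 (N = -1667*(-1/7416) - 705*(-1/9870) = 1667/7416 + 1/14 = 15377/51912 ≈ 0.29621)
Q(92 - ((-17 - 2) + 25))/N - 7289/(-18415) = 191/(15377/51912) - 7289/(-18415) = 191*(51912/15377) - 7289*(-1/18415) = 9915192/15377 + 7289/18415 = 182700343633/283167455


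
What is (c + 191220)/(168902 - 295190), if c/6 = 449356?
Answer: -240613/10524 ≈ -22.863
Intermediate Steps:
c = 2696136 (c = 6*449356 = 2696136)
(c + 191220)/(168902 - 295190) = (2696136 + 191220)/(168902 - 295190) = 2887356/(-126288) = 2887356*(-1/126288) = -240613/10524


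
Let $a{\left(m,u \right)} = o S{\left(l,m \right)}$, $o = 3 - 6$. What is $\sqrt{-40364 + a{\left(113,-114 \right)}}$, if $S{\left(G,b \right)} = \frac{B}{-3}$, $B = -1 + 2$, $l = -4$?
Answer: $i \sqrt{40363} \approx 200.91 i$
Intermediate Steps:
$B = 1$
$S{\left(G,b \right)} = - \frac{1}{3}$ ($S{\left(G,b \right)} = 1 \frac{1}{-3} = 1 \left(- \frac{1}{3}\right) = - \frac{1}{3}$)
$o = -3$
$a{\left(m,u \right)} = 1$ ($a{\left(m,u \right)} = \left(-3\right) \left(- \frac{1}{3}\right) = 1$)
$\sqrt{-40364 + a{\left(113,-114 \right)}} = \sqrt{-40364 + 1} = \sqrt{-40363} = i \sqrt{40363}$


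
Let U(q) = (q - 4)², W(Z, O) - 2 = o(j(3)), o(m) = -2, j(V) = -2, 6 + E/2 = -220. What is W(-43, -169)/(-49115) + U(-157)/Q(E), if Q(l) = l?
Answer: -25921/452 ≈ -57.347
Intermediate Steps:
E = -452 (E = -12 + 2*(-220) = -12 - 440 = -452)
W(Z, O) = 0 (W(Z, O) = 2 - 2 = 0)
U(q) = (-4 + q)²
W(-43, -169)/(-49115) + U(-157)/Q(E) = 0/(-49115) + (-4 - 157)²/(-452) = 0*(-1/49115) + (-161)²*(-1/452) = 0 + 25921*(-1/452) = 0 - 25921/452 = -25921/452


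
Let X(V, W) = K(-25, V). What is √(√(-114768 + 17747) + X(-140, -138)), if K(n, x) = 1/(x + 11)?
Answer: √(-129 + 16641*I*√97021)/129 ≈ 12.479 + 12.48*I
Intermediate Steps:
K(n, x) = 1/(11 + x)
X(V, W) = 1/(11 + V)
√(√(-114768 + 17747) + X(-140, -138)) = √(√(-114768 + 17747) + 1/(11 - 140)) = √(√(-97021) + 1/(-129)) = √(I*√97021 - 1/129) = √(-1/129 + I*√97021)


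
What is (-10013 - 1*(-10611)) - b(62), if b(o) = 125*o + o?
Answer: -7214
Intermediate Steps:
b(o) = 126*o
(-10013 - 1*(-10611)) - b(62) = (-10013 - 1*(-10611)) - 126*62 = (-10013 + 10611) - 1*7812 = 598 - 7812 = -7214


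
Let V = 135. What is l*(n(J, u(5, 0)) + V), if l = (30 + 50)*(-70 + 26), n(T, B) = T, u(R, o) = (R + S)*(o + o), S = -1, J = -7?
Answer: -450560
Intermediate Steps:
u(R, o) = 2*o*(-1 + R) (u(R, o) = (R - 1)*(o + o) = (-1 + R)*(2*o) = 2*o*(-1 + R))
l = -3520 (l = 80*(-44) = -3520)
l*(n(J, u(5, 0)) + V) = -3520*(-7 + 135) = -3520*128 = -450560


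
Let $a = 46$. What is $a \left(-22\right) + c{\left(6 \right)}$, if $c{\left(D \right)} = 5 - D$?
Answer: $-1013$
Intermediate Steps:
$a \left(-22\right) + c{\left(6 \right)} = 46 \left(-22\right) + \left(5 - 6\right) = -1012 + \left(5 - 6\right) = -1012 - 1 = -1013$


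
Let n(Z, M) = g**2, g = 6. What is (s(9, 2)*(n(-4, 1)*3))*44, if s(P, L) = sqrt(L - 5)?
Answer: 4752*I*sqrt(3) ≈ 8230.7*I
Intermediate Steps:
s(P, L) = sqrt(-5 + L)
n(Z, M) = 36 (n(Z, M) = 6**2 = 36)
(s(9, 2)*(n(-4, 1)*3))*44 = (sqrt(-5 + 2)*(36*3))*44 = (sqrt(-3)*108)*44 = ((I*sqrt(3))*108)*44 = (108*I*sqrt(3))*44 = 4752*I*sqrt(3)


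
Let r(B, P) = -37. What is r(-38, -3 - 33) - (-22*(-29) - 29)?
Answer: -646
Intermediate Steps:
r(-38, -3 - 33) - (-22*(-29) - 29) = -37 - (-22*(-29) - 29) = -37 - (638 - 29) = -37 - 1*609 = -37 - 609 = -646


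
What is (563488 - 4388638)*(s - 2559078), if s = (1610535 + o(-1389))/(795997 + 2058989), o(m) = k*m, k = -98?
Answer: 4657840602362918775/475831 ≈ 9.7889e+12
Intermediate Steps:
o(m) = -98*m
s = 582219/951662 (s = (1610535 - 98*(-1389))/(795997 + 2058989) = (1610535 + 136122)/2854986 = 1746657*(1/2854986) = 582219/951662 ≈ 0.61179)
(563488 - 4388638)*(s - 2559078) = (563488 - 4388638)*(582219/951662 - 2559078) = -3825150*(-2435376705417/951662) = 4657840602362918775/475831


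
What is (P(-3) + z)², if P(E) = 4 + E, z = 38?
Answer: 1521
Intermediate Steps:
(P(-3) + z)² = ((4 - 3) + 38)² = (1 + 38)² = 39² = 1521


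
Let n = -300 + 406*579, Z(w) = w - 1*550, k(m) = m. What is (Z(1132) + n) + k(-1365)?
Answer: 233991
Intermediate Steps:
Z(w) = -550 + w (Z(w) = w - 550 = -550 + w)
n = 234774 (n = -300 + 235074 = 234774)
(Z(1132) + n) + k(-1365) = ((-550 + 1132) + 234774) - 1365 = (582 + 234774) - 1365 = 235356 - 1365 = 233991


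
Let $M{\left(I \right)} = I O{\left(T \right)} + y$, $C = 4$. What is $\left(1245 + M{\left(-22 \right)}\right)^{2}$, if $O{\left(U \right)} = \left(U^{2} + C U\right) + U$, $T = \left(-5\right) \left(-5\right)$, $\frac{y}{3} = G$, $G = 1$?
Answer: $232623504$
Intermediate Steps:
$y = 3$ ($y = 3 \cdot 1 = 3$)
$T = 25$
$O{\left(U \right)} = U^{2} + 5 U$ ($O{\left(U \right)} = \left(U^{2} + 4 U\right) + U = U^{2} + 5 U$)
$M{\left(I \right)} = 3 + 750 I$ ($M{\left(I \right)} = I 25 \left(5 + 25\right) + 3 = I 25 \cdot 30 + 3 = I 750 + 3 = 750 I + 3 = 3 + 750 I$)
$\left(1245 + M{\left(-22 \right)}\right)^{2} = \left(1245 + \left(3 + 750 \left(-22\right)\right)\right)^{2} = \left(1245 + \left(3 - 16500\right)\right)^{2} = \left(1245 - 16497\right)^{2} = \left(-15252\right)^{2} = 232623504$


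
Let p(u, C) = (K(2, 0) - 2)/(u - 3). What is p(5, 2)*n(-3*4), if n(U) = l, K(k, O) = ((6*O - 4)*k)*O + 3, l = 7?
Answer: 7/2 ≈ 3.5000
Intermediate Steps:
K(k, O) = 3 + O*k*(-4 + 6*O) (K(k, O) = ((-4 + 6*O)*k)*O + 3 = (k*(-4 + 6*O))*O + 3 = O*k*(-4 + 6*O) + 3 = 3 + O*k*(-4 + 6*O))
n(U) = 7
p(u, C) = 1/(-3 + u) (p(u, C) = ((3 - 4*0*2 + 6*2*0²) - 2)/(u - 3) = ((3 + 0 + 6*2*0) - 2)/(-3 + u) = ((3 + 0 + 0) - 2)/(-3 + u) = (3 - 2)/(-3 + u) = 1/(-3 + u))
p(5, 2)*n(-3*4) = 7/(-3 + 5) = 7/2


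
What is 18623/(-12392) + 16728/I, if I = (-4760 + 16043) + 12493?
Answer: -7358971/9207256 ≈ -0.79926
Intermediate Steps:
I = 23776 (I = 11283 + 12493 = 23776)
18623/(-12392) + 16728/I = 18623/(-12392) + 16728/23776 = 18623*(-1/12392) + 16728*(1/23776) = -18623/12392 + 2091/2972 = -7358971/9207256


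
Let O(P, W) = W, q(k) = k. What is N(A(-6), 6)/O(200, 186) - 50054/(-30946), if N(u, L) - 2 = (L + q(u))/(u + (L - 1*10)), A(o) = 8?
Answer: 9480247/5755956 ≈ 1.6470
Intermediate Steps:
N(u, L) = 2 + (L + u)/(-10 + L + u) (N(u, L) = 2 + (L + u)/(u + (L - 1*10)) = 2 + (L + u)/(u + (L - 10)) = 2 + (L + u)/(u + (-10 + L)) = 2 + (L + u)/(-10 + L + u))
N(A(-6), 6)/O(200, 186) - 50054/(-30946) = ((-20 + 3*6 + 3*8)/(-10 + 6 + 8))/186 - 50054/(-30946) = ((-20 + 18 + 24)/4)*(1/186) - 50054*(-1/30946) = ((¼)*22)*(1/186) + 25027/15473 = (11/2)*(1/186) + 25027/15473 = 11/372 + 25027/15473 = 9480247/5755956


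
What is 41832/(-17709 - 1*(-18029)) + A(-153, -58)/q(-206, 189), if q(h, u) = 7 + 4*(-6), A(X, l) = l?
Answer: 91213/680 ≈ 134.14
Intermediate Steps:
q(h, u) = -17 (q(h, u) = 7 - 24 = -17)
41832/(-17709 - 1*(-18029)) + A(-153, -58)/q(-206, 189) = 41832/(-17709 - 1*(-18029)) - 58/(-17) = 41832/(-17709 + 18029) - 58*(-1/17) = 41832/320 + 58/17 = 41832*(1/320) + 58/17 = 5229/40 + 58/17 = 91213/680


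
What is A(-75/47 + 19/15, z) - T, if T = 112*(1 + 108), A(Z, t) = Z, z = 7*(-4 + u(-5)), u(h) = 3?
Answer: -8606872/705 ≈ -12208.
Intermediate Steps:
z = -7 (z = 7*(-4 + 3) = 7*(-1) = -7)
T = 12208 (T = 112*109 = 12208)
A(-75/47 + 19/15, z) - T = (-75/47 + 19/15) - 1*12208 = (-75*1/47 + 19*(1/15)) - 12208 = (-75/47 + 19/15) - 12208 = -232/705 - 12208 = -8606872/705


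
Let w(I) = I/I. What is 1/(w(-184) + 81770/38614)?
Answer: 19307/60192 ≈ 0.32076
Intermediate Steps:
w(I) = 1
1/(w(-184) + 81770/38614) = 1/(1 + 81770/38614) = 1/(1 + 81770*(1/38614)) = 1/(1 + 40885/19307) = 1/(60192/19307) = 19307/60192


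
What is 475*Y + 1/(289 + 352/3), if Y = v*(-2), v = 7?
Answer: -8106347/1219 ≈ -6650.0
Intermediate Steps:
Y = -14 (Y = 7*(-2) = -14)
475*Y + 1/(289 + 352/3) = 475*(-14) + 1/(289 + 352/3) = -6650 + 1/(289 + 352*(1/3)) = -6650 + 1/(289 + 352/3) = -6650 + 1/(1219/3) = -6650 + 3/1219 = -8106347/1219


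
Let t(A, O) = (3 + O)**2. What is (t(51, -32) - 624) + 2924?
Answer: 3141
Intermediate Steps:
(t(51, -32) - 624) + 2924 = ((3 - 32)**2 - 624) + 2924 = ((-29)**2 - 624) + 2924 = (841 - 624) + 2924 = 217 + 2924 = 3141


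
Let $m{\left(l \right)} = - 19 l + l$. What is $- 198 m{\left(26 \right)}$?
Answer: $92664$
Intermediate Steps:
$m{\left(l \right)} = - 18 l$
$- 198 m{\left(26 \right)} = - 198 \left(\left(-18\right) 26\right) = \left(-198\right) \left(-468\right) = 92664$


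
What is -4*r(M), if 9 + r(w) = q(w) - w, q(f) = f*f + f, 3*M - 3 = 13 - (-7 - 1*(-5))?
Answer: -108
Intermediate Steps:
M = 6 (M = 1 + (13 - (-7 - 1*(-5)))/3 = 1 + (13 - (-7 + 5))/3 = 1 + (13 - 1*(-2))/3 = 1 + (13 + 2)/3 = 1 + (⅓)*15 = 1 + 5 = 6)
q(f) = f + f² (q(f) = f² + f = f + f²)
r(w) = -9 - w + w*(1 + w) (r(w) = -9 + (w*(1 + w) - w) = -9 + (-w + w*(1 + w)) = -9 - w + w*(1 + w))
-4*r(M) = -4*(-9 + 6²) = -4*(-9 + 36) = -4*27 = -108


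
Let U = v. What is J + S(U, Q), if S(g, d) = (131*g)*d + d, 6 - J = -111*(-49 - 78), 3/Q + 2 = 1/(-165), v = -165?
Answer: 6034809/331 ≈ 18232.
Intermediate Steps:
U = -165
Q = -495/331 (Q = 3/(-2 + 1/(-165)) = 3/(-2 - 1/165) = 3/(-331/165) = 3*(-165/331) = -495/331 ≈ -1.4955)
J = -14091 (J = 6 - (-111)*(-49 - 78) = 6 - (-111)*(-127) = 6 - 1*14097 = 6 - 14097 = -14091)
S(g, d) = d + 131*d*g (S(g, d) = 131*d*g + d = d + 131*d*g)
J + S(U, Q) = -14091 - 495*(1 + 131*(-165))/331 = -14091 - 495*(1 - 21615)/331 = -14091 - 495/331*(-21614) = -14091 + 10698930/331 = 6034809/331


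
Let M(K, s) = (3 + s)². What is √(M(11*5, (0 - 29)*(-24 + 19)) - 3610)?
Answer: √18294 ≈ 135.26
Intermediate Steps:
√(M(11*5, (0 - 29)*(-24 + 19)) - 3610) = √((3 + (0 - 29)*(-24 + 19))² - 3610) = √((3 - 29*(-5))² - 3610) = √((3 + 145)² - 3610) = √(148² - 3610) = √(21904 - 3610) = √18294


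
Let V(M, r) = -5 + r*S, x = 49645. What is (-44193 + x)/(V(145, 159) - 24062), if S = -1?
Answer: -2726/12113 ≈ -0.22505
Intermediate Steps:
V(M, r) = -5 - r (V(M, r) = -5 + r*(-1) = -5 - r)
(-44193 + x)/(V(145, 159) - 24062) = (-44193 + 49645)/((-5 - 1*159) - 24062) = 5452/((-5 - 159) - 24062) = 5452/(-164 - 24062) = 5452/(-24226) = 5452*(-1/24226) = -2726/12113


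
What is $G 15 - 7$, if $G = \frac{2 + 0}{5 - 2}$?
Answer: $3$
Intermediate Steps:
$G = \frac{2}{3} \approx 0.66667$
$G 15 - 7 = \frac{2}{3} \cdot 15 - 7 = 10 - 7 = 3$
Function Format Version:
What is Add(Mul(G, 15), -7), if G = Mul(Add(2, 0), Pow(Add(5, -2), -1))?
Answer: 3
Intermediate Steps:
G = Rational(2, 3) (G = Mul(2, Pow(3, -1)) = Mul(2, Rational(1, 3)) = Rational(2, 3) ≈ 0.66667)
Add(Mul(G, 15), -7) = Add(Mul(Rational(2, 3), 15), -7) = Add(10, -7) = 3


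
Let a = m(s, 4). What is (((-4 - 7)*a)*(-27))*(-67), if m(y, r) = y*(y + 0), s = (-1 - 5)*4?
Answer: -11461824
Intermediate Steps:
s = -24 (s = -6*4 = -24)
m(y, r) = y² (m(y, r) = y*y = y²)
a = 576 (a = (-24)² = 576)
(((-4 - 7)*a)*(-27))*(-67) = (((-4 - 7)*576)*(-27))*(-67) = (-11*576*(-27))*(-67) = -6336*(-27)*(-67) = 171072*(-67) = -11461824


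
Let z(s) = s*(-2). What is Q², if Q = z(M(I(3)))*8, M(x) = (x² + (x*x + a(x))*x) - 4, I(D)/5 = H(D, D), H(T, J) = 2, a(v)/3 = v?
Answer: 498896896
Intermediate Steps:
a(v) = 3*v
I(D) = 10 (I(D) = 5*2 = 10)
M(x) = -4 + x² + x*(x² + 3*x) (M(x) = (x² + (x*x + 3*x)*x) - 4 = (x² + (x² + 3*x)*x) - 4 = (x² + x*(x² + 3*x)) - 4 = -4 + x² + x*(x² + 3*x))
z(s) = -2*s
Q = -22336 (Q = -2*(-4 + 10³ + 4*10²)*8 = -2*(-4 + 1000 + 4*100)*8 = -2*(-4 + 1000 + 400)*8 = -2*1396*8 = -2792*8 = -22336)
Q² = (-22336)² = 498896896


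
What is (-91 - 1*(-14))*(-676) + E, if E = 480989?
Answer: 533041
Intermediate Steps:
(-91 - 1*(-14))*(-676) + E = (-91 - 1*(-14))*(-676) + 480989 = (-91 + 14)*(-676) + 480989 = -77*(-676) + 480989 = 52052 + 480989 = 533041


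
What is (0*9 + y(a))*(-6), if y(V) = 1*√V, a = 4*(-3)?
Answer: -12*I*√3 ≈ -20.785*I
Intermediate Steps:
a = -12
y(V) = √V
(0*9 + y(a))*(-6) = (0*9 + √(-12))*(-6) = (0 + 2*I*√3)*(-6) = (2*I*√3)*(-6) = -12*I*√3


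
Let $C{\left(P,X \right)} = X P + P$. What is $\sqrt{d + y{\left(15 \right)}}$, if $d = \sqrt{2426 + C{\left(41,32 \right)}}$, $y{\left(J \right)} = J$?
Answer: $\sqrt{15 + \sqrt{3779}} \approx 8.7449$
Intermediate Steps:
$C{\left(P,X \right)} = P + P X$ ($C{\left(P,X \right)} = P X + P = P + P X$)
$d = \sqrt{3779}$ ($d = \sqrt{2426 + 41 \left(1 + 32\right)} = \sqrt{2426 + 41 \cdot 33} = \sqrt{2426 + 1353} = \sqrt{3779} \approx 61.474$)
$\sqrt{d + y{\left(15 \right)}} = \sqrt{\sqrt{3779} + 15} = \sqrt{15 + \sqrt{3779}}$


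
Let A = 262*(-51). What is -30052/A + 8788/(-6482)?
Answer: 19342952/21653121 ≈ 0.89331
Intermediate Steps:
A = -13362
-30052/A + 8788/(-6482) = -30052/(-13362) + 8788/(-6482) = -30052*(-1/13362) + 8788*(-1/6482) = 15026/6681 - 4394/3241 = 19342952/21653121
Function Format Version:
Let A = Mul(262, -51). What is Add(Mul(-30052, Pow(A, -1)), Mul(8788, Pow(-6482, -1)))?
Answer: Rational(19342952, 21653121) ≈ 0.89331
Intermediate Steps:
A = -13362
Add(Mul(-30052, Pow(A, -1)), Mul(8788, Pow(-6482, -1))) = Add(Mul(-30052, Pow(-13362, -1)), Mul(8788, Pow(-6482, -1))) = Add(Mul(-30052, Rational(-1, 13362)), Mul(8788, Rational(-1, 6482))) = Add(Rational(15026, 6681), Rational(-4394, 3241)) = Rational(19342952, 21653121)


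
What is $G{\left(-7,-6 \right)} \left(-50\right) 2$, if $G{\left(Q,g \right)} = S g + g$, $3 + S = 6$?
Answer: $2400$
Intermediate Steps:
$S = 3$ ($S = -3 + 6 = 3$)
$G{\left(Q,g \right)} = 4 g$ ($G{\left(Q,g \right)} = 3 g + g = 4 g$)
$G{\left(-7,-6 \right)} \left(-50\right) 2 = 4 \left(-6\right) \left(-50\right) 2 = \left(-24\right) \left(-50\right) 2 = 1200 \cdot 2 = 2400$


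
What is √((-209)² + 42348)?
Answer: √86029 ≈ 293.31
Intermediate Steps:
√((-209)² + 42348) = √(43681 + 42348) = √86029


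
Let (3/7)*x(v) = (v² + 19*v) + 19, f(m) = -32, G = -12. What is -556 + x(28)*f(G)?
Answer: -100236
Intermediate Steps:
x(v) = 133/3 + 7*v²/3 + 133*v/3 (x(v) = 7*((v² + 19*v) + 19)/3 = 7*(19 + v² + 19*v)/3 = 133/3 + 7*v²/3 + 133*v/3)
-556 + x(28)*f(G) = -556 + (133/3 + (7/3)*28² + (133/3)*28)*(-32) = -556 + (133/3 + (7/3)*784 + 3724/3)*(-32) = -556 + (133/3 + 5488/3 + 3724/3)*(-32) = -556 + 3115*(-32) = -556 - 99680 = -100236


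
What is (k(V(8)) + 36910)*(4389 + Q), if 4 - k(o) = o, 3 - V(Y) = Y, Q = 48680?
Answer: 1959254411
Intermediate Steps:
V(Y) = 3 - Y
k(o) = 4 - o
(k(V(8)) + 36910)*(4389 + Q) = ((4 - (3 - 1*8)) + 36910)*(4389 + 48680) = ((4 - (3 - 8)) + 36910)*53069 = ((4 - 1*(-5)) + 36910)*53069 = ((4 + 5) + 36910)*53069 = (9 + 36910)*53069 = 36919*53069 = 1959254411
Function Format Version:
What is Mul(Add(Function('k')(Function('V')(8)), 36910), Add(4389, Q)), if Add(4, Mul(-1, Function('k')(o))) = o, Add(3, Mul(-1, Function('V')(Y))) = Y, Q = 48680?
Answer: 1959254411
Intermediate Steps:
Function('V')(Y) = Add(3, Mul(-1, Y))
Function('k')(o) = Add(4, Mul(-1, o))
Mul(Add(Function('k')(Function('V')(8)), 36910), Add(4389, Q)) = Mul(Add(Add(4, Mul(-1, Add(3, Mul(-1, 8)))), 36910), Add(4389, 48680)) = Mul(Add(Add(4, Mul(-1, Add(3, -8))), 36910), 53069) = Mul(Add(Add(4, Mul(-1, -5)), 36910), 53069) = Mul(Add(Add(4, 5), 36910), 53069) = Mul(Add(9, 36910), 53069) = Mul(36919, 53069) = 1959254411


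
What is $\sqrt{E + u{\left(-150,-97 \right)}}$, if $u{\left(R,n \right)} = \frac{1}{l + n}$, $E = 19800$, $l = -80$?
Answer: $\frac{\sqrt{620314023}}{177} \approx 140.71$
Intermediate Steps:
$u{\left(R,n \right)} = \frac{1}{-80 + n}$
$\sqrt{E + u{\left(-150,-97 \right)}} = \sqrt{19800 + \frac{1}{-80 - 97}} = \sqrt{19800 + \frac{1}{-177}} = \sqrt{19800 - \frac{1}{177}} = \sqrt{\frac{3504599}{177}} = \frac{\sqrt{620314023}}{177}$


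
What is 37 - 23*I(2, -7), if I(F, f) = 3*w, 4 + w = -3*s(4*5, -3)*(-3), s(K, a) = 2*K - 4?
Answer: -22043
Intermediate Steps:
s(K, a) = -4 + 2*K
w = 320 (w = -4 - 3*(-4 + 2*(4*5))*(-3) = -4 - 3*(-4 + 2*20)*(-3) = -4 - 3*(-4 + 40)*(-3) = -4 - 3*36*(-3) = -4 - 108*(-3) = -4 + 324 = 320)
I(F, f) = 960 (I(F, f) = 3*320 = 960)
37 - 23*I(2, -7) = 37 - 23*960 = 37 - 22080 = -22043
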